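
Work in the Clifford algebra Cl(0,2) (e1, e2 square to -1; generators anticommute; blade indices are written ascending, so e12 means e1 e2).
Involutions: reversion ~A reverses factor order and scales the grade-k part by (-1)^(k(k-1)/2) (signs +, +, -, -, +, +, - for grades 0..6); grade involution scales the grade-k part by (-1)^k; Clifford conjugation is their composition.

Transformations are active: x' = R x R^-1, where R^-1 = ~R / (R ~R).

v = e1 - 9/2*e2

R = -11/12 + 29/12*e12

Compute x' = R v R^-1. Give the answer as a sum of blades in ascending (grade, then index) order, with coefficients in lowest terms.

~R = -11/12 - 29/12*e12, and R ~R = 481/72, so R^-1 = ~R / (481/72).
R v = 239/24*e1 + 157/24*e2
Answer: -3591/962*e1 + 1301/481*e2


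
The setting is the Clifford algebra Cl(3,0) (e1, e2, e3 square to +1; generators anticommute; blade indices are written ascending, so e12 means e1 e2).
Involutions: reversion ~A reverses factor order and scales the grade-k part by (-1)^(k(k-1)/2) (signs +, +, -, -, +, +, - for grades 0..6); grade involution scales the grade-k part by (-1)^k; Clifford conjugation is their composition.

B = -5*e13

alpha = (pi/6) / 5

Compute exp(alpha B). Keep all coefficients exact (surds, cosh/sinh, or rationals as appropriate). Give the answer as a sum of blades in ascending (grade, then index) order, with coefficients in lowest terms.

B^2 = (-5)^2*(e13)^2 = 25*(-1) = -25 (a basis 2-blade squares to minus the product of its generators' squares).
B^2 = -25 — the negative square puts this in the circular regime; l = 5, alpha*l = pi/6, so exp(alpha B) = cos(pi/6) + (sin(pi/6)/5)*B = sqrt(3)/2 + (1/10)*B.
Answer: sqrt(3)/2 - 1/2*e13


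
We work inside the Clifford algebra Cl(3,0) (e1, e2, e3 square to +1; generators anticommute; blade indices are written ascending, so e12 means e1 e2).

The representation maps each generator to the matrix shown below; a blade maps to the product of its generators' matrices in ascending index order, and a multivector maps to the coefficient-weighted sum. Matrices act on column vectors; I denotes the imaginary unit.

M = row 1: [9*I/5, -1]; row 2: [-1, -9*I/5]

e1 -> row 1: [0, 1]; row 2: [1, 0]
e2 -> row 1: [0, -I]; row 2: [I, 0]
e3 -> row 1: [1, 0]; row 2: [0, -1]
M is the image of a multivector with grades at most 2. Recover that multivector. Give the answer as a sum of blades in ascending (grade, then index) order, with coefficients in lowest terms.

Method: 1, rho(e1), rho(e2), rho(e3) form a trace-orthogonal basis of the 2x2 complex matrices (tr(X Y) = 2 if X = Y, else 0), so M = m0*1 + m1*rho(e1) + m2*rho(e2) + m3*rho(e3) with m0 = tr(M)/2 = 0, m1 = tr(M rho(e1))/2 = -1, m2 = tr(M rho(e2))/2 = 0, m3 = tr(M rho(e3))/2 = 9*I/5.
Multiplying table entries, the bivector images are rho(e12) = I*rho(e3), rho(e13) = -I*rho(e2), rho(e23) = I*rho(e1); with real blade coefficients the real parts of m0..m3 are the coefficients of 1, e1, e2, e3 and the imaginary parts give the bivectors (e23: Im m1, e13: -Im m2, e12: Im m3).
Answer: -e1 + 9/5*e12


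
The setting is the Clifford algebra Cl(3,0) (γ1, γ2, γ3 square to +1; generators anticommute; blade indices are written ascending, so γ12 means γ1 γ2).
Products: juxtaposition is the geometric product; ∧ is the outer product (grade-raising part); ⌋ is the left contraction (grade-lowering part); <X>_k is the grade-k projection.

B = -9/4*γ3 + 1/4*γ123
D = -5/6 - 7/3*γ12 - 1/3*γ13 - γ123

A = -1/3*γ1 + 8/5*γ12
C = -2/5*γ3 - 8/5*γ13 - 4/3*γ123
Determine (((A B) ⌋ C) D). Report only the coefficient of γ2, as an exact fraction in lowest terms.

step 1: -2/5*γ3 + 3/4*γ13 - 1/12*γ23 - 18/5*γ123
step 2: -86/25 - 169/225*γ1 - γ2 + 8/15*γ12
step 3: 37/9 - 461/270*γ1 + 3491/1350*γ2 + 529/675*γ3 + 1706/225*γ12 + 11/75*γ13 + 209/225*γ23 + 233/75*γ123
Answer: 3491/1350


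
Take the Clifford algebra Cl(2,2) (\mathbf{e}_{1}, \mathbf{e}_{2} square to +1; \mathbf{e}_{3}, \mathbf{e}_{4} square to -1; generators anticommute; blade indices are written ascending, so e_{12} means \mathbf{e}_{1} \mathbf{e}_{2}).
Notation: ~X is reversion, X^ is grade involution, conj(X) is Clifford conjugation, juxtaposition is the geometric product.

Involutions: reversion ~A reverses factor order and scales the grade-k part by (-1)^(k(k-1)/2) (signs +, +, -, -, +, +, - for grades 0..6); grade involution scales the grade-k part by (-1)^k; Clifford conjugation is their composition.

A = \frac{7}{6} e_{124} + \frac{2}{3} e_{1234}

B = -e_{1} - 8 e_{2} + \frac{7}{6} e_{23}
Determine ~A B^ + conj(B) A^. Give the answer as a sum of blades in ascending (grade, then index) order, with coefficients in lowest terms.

first term: \frac{91}{9} e_{14} - \frac{7}{6} e_{24} + \frac{143}{36} e_{134} - \frac{2}{3} e_{234}
second term: \frac{77}{9} e_{14} - \frac{7}{6} e_{24} - \frac{241}{36} e_{134} + \frac{2}{3} e_{234}
Answer: \frac{56}{3} e_{14} - \frac{7}{3} e_{24} - \frac{49}{18} e_{134}


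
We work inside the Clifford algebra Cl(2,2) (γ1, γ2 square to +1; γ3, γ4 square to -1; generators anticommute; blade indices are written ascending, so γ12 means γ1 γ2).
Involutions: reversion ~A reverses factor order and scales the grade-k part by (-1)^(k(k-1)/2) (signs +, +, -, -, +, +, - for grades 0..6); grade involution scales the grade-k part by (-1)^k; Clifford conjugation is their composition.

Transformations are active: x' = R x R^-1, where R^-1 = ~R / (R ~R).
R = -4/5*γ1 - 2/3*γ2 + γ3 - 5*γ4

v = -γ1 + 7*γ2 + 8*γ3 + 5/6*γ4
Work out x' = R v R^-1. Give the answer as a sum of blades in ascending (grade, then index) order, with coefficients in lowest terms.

~R = -4/5*γ1 - 2/3*γ2 + γ3 - 5*γ4, and R ~R = -5606/225, so R^-1 = ~R / (-5606/225).
R v = -77/10 - 94/15*γ12 - 27/5*γ13 - 17/3*γ14 - 37/3*γ23 + 310/9*γ24 + 245/6*γ34
Answer: 1417/2803*γ1 - 20776/2803*γ2 - 41383/5606*γ3 - 32995/8409*γ4


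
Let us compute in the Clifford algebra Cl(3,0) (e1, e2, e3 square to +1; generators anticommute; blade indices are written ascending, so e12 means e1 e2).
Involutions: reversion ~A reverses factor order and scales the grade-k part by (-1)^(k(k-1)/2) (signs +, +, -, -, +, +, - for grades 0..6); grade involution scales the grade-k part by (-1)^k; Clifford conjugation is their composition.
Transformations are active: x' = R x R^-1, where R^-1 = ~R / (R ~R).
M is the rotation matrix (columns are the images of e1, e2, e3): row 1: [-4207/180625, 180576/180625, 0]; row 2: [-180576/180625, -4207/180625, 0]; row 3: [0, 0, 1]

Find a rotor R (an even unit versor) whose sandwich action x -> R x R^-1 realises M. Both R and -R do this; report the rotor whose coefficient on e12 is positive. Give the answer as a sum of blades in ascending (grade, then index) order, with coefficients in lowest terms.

Method: write R = a + b12*e12 + b13*e13 + b23*e23 with a^2 + b12^2 + b13^2 + b23^2 = 1 (so R^-1 = ~R). Expanding the columns R e_j ~R gives tr M = 4a^2 - 1 and, from the antisymmetric part, M21 - M12 = -4a*b12, M13 - M31 = 4a*b13, M32 - M23 = -4a*b23.
Here tr M = 172211/180625, so a^2 = (1 + tr M)/4 = 88209/180625 and a = ±297/425. Taking a = 297/425: M21 - M12 = -361152/180625, M13 - M31 = 0, M32 - M23 = 0, giving b12 = 304/425, b13 = 0, b23 = 0, i.e. R = 297/425 + 304/425*e12.
Its e12 coefficient is already positive.
Answer: 297/425 + 304/425*e12. Recall the cover is two-to-one: with M of trace 172211/180625, both preimages act alike, and the stated e12 sign chooses the sheet.


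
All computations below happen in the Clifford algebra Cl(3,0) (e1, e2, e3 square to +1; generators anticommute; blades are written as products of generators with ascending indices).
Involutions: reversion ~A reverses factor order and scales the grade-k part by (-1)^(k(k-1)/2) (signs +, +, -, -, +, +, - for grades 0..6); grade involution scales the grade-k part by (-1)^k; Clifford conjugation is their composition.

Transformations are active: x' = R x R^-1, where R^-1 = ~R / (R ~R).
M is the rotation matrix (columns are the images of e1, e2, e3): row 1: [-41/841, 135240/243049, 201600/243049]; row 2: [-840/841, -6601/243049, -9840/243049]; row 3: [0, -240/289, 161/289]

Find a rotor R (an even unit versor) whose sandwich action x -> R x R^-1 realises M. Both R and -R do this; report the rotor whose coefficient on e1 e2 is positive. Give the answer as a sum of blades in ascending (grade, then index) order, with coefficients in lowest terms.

Method: write R = a + b12*e1 e2 + b13*e1 e3 + b23*e2 e3 with a^2 + b12^2 + b13^2 + b23^2 = 1 (so R^-1 = ~R). Expanding the columns R e_j ~R gives tr M = 4a^2 - 1 and, from the antisymmetric part, M21 - M12 = -4a*b12, M13 - M31 = 4a*b13, M32 - M23 = -4a*b23.
Here tr M = 116951/243049, so a^2 = (1 + tr M)/4 = 90000/243049 and a = ±300/493. Taking a = 300/493: M21 - M12 = -378000/243049, M13 - M31 = 201600/243049, M32 - M23 = -192000/243049, giving b12 = 315/493, b13 = 168/493, b23 = 160/493, i.e. R = 300/493 + 315/493*e1 e2 + 168/493*e1 e3 + 160/493*e2 e3.
Its e1 e2 coefficient is already positive.
Answer: 300/493 + 315/493*e1 e2 + 168/493*e1 e3 + 160/493*e2 e3. Note: both R and -R realise this M (trace 116951/243049); the covering map identifies them, and the e1 e2-coefficient sign is the tie-breaker.


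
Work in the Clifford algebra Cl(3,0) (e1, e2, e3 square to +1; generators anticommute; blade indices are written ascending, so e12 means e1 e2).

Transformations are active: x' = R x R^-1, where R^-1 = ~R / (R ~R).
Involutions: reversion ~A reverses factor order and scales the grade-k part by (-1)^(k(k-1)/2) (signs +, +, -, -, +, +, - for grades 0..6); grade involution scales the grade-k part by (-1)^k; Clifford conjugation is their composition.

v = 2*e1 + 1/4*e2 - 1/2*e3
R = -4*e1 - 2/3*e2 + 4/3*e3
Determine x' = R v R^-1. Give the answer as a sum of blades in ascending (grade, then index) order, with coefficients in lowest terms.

~R = -4*e1 - 2/3*e2 + 4/3*e3, and R ~R = 164/9, so R^-1 = ~R / (164/9).
R v = -53/6 + 1/3*e12 - 2/3*e13
Answer: 77/41*e1 + 65/164*e2 - 65/82*e3


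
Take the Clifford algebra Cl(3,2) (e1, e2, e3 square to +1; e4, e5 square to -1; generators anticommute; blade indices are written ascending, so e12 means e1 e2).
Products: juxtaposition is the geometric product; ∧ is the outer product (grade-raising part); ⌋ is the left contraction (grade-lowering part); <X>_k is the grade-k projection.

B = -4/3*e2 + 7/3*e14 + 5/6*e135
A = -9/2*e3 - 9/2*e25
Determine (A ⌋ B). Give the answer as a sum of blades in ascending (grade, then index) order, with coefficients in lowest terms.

step 1: 15/4*e15
Answer: 15/4*e15


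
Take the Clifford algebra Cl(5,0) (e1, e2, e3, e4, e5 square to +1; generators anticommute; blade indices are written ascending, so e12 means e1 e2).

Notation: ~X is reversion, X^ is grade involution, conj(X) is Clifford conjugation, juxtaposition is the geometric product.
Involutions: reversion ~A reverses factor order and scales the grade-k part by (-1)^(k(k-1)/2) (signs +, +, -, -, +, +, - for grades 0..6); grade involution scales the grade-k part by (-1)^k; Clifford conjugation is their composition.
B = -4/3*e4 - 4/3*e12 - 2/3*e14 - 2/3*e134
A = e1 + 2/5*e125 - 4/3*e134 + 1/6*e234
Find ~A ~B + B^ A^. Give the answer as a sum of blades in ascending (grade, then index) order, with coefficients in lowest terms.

first term: -8/9 + 4/3*e2 + 8/9*e3 + 2/3*e4 + 8/15*e5 - 1/9*e12 - 16/9*e13 - 4/3*e14 + 2/9*e23 + 2/3*e34 + 1/9*e123 + 2/9*e134 + 16/9*e234 + 4/15*e245 - 8/15*e1245 - 4/15*e2345
second term: -8/9 - 4/3*e2 - 8/9*e3 - 2/3*e4 - 8/15*e5 + 1/9*e12 + 16/9*e13 + 4/3*e14 - 2/9*e23 - 2/3*e34 + 1/9*e123 + 2/9*e134 + 16/9*e234 + 4/15*e245 - 8/15*e1245 - 4/15*e2345
Answer: -16/9 + 2/9*e123 + 4/9*e134 + 32/9*e234 + 8/15*e245 - 16/15*e1245 - 8/15*e2345


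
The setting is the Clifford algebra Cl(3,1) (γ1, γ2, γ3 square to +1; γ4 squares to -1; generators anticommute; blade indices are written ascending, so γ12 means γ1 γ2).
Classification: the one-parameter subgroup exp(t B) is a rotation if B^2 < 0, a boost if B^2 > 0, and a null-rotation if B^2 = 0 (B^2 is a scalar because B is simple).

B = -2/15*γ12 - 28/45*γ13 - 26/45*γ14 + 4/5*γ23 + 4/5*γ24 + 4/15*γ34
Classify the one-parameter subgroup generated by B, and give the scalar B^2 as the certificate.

B^2 term by term: the squares give (-2/15)^2*(γ12)^2 + (-28/45)^2*(γ13)^2 + (-26/45)^2*(γ14)^2 + (4/5)^2*(γ23)^2 + (4/5)^2*(γ24)^2 + (4/15)^2*(γ34)^2 = 4/225*(-1) + 784/2025*(-1) + 676/2025*(+1) + 16/25*(-1) + 16/25*(+1) + 16/225*(+1) = 0 (each basis 2-blade squares to minus the product of its generators' squares); cross terms between blades sharing an index anticommute and cancel; the commuting (index-disjoint) pairs give grade-4 terms 2*c*c'*(blade product), which cancel blade by blade — γ1234: -16/225 + 224/225 - 208/225 = 0 — confirming B is simple. So B^2 = 0.
Answer: null-rotation, certificate B^2 = 0. The invariant at work: B^2 = 0 is unchanged by conjugation, hence its sign classifies the subgroup whatever basis B is written in.


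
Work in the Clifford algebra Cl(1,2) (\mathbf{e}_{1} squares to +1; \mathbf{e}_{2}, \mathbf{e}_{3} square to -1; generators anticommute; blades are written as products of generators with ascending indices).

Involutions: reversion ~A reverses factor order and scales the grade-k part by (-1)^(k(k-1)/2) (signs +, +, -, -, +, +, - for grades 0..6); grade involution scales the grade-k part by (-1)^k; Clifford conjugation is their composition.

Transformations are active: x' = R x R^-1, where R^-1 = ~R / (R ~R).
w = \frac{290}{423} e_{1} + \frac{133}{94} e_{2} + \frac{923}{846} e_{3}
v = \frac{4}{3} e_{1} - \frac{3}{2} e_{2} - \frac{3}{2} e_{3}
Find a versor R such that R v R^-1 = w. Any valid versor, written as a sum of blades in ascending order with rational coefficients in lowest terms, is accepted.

Why this works: both vectors square to -\frac{49}{18}, so q(v) = q(w) and R = v + w = \frac{854}{423} e_{1} - \frac{4}{47} e_{2} - \frac{173}{423} e_{3} carries v to w — its own direction survives, the complement (v - w)/2 flips.
Answer: \frac{854}{423} e_{1} - \frac{4}{47} e_{2} - \frac{173}{423} e_{3}


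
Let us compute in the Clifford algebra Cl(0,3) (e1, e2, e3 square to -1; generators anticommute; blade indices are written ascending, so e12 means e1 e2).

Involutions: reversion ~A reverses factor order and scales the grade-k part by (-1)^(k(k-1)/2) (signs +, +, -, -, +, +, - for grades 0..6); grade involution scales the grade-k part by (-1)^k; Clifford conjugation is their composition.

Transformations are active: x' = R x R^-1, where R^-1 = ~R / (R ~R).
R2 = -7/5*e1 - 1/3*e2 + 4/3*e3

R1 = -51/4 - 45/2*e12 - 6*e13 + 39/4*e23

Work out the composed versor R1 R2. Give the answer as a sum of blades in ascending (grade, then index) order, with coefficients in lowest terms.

Distribute over the terms of R2 (each basis-blade product reordered to ascending indices, repeated generators contracted through their squares):
R1 (-7/5*e1) = 357/20*e1 + 63/2*e2 + 42/5*e3 - 273/20*e123
R1 (-1/3*e2) = -15/2*e1 + 17/4*e2 - 13/4*e3 - 2*e123
R1 (4/3*e3) = 8*e1 - 13*e2 - 17*e3 - 30*e123
Summing the partial products and collecting blades:
Answer: 367/20*e1 + 91/4*e2 - 237/20*e3 - 913/20*e123


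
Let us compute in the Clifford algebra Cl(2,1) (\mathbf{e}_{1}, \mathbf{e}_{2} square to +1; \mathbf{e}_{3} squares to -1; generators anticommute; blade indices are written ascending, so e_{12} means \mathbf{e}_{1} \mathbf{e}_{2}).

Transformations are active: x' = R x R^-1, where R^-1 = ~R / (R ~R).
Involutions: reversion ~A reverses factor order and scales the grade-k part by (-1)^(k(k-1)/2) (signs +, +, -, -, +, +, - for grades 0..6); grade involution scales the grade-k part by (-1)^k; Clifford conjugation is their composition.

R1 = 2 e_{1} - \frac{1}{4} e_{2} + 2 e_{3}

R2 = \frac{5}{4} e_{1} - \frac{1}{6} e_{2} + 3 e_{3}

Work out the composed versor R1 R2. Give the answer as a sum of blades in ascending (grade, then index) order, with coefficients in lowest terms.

Distribute over the terms of R1 (each basis-blade product reordered to ascending indices, repeated generators contracted through their squares):
(2 e_{1}) R2 = \frac{5}{2} - \frac{1}{3} e_{12} + 6 e_{13}
(-\frac{1}{4} e_{2}) R2 = \frac{1}{24} + \frac{5}{16} e_{12} - \frac{3}{4} e_{23}
(2 e_{3}) R2 = -6 - \frac{5}{2} e_{13} + \frac{1}{3} e_{23}
Summing the partial products and collecting blades:
Answer: -\frac{83}{24} - \frac{1}{48} e_{12} + \frac{7}{2} e_{13} - \frac{5}{12} e_{23}


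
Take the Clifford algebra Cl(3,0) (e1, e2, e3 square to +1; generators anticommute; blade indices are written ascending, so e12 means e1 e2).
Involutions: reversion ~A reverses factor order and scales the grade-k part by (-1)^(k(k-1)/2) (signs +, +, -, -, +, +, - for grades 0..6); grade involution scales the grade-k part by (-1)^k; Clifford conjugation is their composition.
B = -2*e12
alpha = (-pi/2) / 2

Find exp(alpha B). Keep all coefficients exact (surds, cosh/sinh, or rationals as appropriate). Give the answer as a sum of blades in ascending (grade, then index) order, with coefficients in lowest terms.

B^2 = (-2)^2*(e12)^2 = 4*(-1) = -4 (a basis 2-blade squares to minus the product of its generators' squares).
B^2 = -4 — a negative square means the series sums to a rotation: l = 2, alpha*l = -pi/2, so exp(alpha B) = cos(-pi/2) + (sin(-pi/2)/2)*B = 0 + (-1/2)*B.
Answer: e12


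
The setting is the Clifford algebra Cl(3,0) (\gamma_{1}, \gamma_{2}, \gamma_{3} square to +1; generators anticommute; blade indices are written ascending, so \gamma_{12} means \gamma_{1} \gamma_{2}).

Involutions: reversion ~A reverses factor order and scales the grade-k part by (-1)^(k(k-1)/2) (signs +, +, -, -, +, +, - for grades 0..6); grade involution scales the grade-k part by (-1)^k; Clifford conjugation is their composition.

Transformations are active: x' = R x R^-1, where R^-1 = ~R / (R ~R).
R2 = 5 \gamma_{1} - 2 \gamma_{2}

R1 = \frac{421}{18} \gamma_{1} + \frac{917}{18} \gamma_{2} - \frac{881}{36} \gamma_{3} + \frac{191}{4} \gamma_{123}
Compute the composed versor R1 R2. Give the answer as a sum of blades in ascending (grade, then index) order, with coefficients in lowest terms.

Distribute over the terms of R2 (each basis-blade product reordered to ascending indices, repeated generators contracted through their squares):
R1 (5 \gamma_{1}) = \frac{2105}{18} - \frac{4585}{18} \gamma_{12} + \frac{4405}{36} \gamma_{13} + \frac{955}{4} \gamma_{23}
R1 (-2 \gamma_{2}) = -\frac{917}{9} - \frac{421}{9} \gamma_{12} + \frac{191}{2} \gamma_{13} - \frac{881}{18} \gamma_{23}
Summing the partial products and collecting blades:
Answer: \frac{271}{18} - \frac{603}{2} \gamma_{12} + \frac{7843}{36} \gamma_{13} + \frac{6833}{36} \gamma_{23}


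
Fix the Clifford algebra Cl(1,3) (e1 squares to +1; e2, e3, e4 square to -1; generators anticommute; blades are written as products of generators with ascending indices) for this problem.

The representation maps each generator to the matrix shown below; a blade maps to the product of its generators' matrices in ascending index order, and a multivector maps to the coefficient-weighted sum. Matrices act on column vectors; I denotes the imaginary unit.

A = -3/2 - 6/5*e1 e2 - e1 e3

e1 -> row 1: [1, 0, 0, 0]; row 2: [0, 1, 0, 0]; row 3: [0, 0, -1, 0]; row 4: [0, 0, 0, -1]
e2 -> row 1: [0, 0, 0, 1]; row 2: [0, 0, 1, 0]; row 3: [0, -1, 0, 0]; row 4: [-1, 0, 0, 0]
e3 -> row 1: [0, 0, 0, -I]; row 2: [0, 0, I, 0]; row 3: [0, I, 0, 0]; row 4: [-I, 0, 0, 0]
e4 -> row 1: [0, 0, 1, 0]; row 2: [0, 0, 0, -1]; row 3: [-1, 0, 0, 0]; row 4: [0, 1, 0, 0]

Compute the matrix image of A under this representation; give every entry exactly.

Bivector images (products of the table entries): rho(e1 e2) = rho(e1)rho(e2) = row 1: [0, 0, 0, 1]; row 2: [0, 0, 1, 0]; row 3: [0, 1, 0, 0]; row 4: [1, 0, 0, 0]; rho(e1 e3) = rho(e1)rho(e3) = row 1: [0, 0, 0, -I]; row 2: [0, 0, I, 0]; row 3: [0, -I, 0, 0]; row 4: [I, 0, 0, 0].
M = (-3/2)*1 + (-6/5)*rho(e1 e2) + (-1)*rho(e1 e3), summed entrywise (1 is the identity matrix):
Answer: row 1: [-3/2, 0, 0, -6/5 + I]; row 2: [0, -3/2, -6/5 - I, 0]; row 3: [0, -6/5 + I, -3/2, 0]; row 4: [-6/5 - I, 0, 0, -3/2]


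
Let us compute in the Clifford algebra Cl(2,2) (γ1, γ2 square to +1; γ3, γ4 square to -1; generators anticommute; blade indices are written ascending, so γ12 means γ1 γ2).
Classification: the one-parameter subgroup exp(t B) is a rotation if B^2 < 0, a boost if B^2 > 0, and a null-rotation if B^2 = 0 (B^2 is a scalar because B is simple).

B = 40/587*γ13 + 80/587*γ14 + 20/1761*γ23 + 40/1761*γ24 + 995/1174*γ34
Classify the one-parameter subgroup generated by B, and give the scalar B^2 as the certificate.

B^2 term by term: the squares give (40/587)^2*(γ13)^2 + (80/587)^2*(γ14)^2 + (20/1761)^2*(γ23)^2 + (40/1761)^2*(γ24)^2 + (995/1174)^2*(γ34)^2 = 1600/344569*(+1) + 6400/344569*(+1) + 400/3101121*(+1) + 1600/3101121*(+1) + 990025/1378276*(-1) = -25/36 (each basis 2-blade squares to minus the product of its generators' squares); cross terms between blades sharing an index anticommute and cancel; the commuting (index-disjoint) pairs give grade-4 terms 2*c*c'*(blade product), which cancel blade by blade — γ1234: -3200/1033707 + 3200/1033707 = 0 — confirming B is simple. So B^2 = -25/36.
Answer: rotation, certificate B^2 = -25/36. Certificate logic: -25/36 is a conjugation-invariant scalar, so its sign fixes rotation versus boost versus null-rotation outright.


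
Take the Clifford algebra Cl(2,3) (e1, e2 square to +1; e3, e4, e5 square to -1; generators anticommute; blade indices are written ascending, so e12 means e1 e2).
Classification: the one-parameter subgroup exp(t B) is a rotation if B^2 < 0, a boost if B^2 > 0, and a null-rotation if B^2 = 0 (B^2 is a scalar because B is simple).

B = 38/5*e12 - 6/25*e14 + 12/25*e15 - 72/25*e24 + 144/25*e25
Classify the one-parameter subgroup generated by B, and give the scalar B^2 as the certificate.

B^2 term by term: the squares give (38/5)^2*(e12)^2 + (-6/25)^2*(e14)^2 + (12/25)^2*(e15)^2 + (-72/25)^2*(e24)^2 + (144/25)^2*(e25)^2 = 1444/25*(-1) + 36/625*(+1) + 144/625*(+1) + 5184/625*(+1) + 20736/625*(+1) = -16 (each basis 2-blade squares to minus the product of its generators' squares); cross terms between blades sharing an index anticommute and cancel; the commuting (index-disjoint) pairs give grade-4 terms 2*c*c'*(blade product), which cancel blade by blade — e1245: 1728/625 - 1728/625 = 0 — confirming B is simple. So B^2 = -16.
Answer: rotation, certificate B^2 = -16. No conjugation can change B^2 = -16; the sign gives the class.


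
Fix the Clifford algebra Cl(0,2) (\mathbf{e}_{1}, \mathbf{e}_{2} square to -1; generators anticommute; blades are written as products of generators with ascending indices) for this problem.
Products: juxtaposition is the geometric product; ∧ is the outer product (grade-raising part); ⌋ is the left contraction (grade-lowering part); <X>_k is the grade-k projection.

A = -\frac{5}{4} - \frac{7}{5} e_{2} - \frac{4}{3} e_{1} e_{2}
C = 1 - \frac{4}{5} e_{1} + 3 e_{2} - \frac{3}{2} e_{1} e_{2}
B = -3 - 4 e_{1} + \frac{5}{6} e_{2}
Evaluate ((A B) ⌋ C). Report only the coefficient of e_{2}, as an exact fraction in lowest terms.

step 1: \frac{59}{12} + \frac{55}{9} e_{1} + \frac{1019}{120} e_{2} - \frac{8}{5} e_{1} e_{2}
step 2: -\frac{1301}{72} - \frac{4001}{240} e_{1} + \frac{287}{12} e_{2} - \frac{59}{8} e_{1} e_{2}
Answer: \frac{287}{12}


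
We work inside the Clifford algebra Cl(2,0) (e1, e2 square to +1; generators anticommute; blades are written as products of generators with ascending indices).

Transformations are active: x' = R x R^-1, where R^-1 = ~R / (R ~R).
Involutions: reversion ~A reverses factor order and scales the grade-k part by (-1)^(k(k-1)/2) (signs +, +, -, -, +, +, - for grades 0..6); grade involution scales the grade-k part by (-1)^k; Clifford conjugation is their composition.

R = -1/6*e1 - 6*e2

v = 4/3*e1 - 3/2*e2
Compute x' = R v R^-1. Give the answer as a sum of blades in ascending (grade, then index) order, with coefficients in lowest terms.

~R = -1/6*e1 - 6*e2, and R ~R = 1297/36, so R^-1 = ~R / (1297/36).
R v = 79/9 + 33/4*e1 e2
Answer: -5504/3891*e1 - 3693/2594*e2


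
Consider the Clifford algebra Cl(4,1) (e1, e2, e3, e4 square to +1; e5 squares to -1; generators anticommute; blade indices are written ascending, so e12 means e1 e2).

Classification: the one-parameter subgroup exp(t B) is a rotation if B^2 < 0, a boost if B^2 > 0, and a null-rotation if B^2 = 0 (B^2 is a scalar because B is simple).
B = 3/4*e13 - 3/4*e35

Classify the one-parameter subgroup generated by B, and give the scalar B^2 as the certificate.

B^2 term by term: the squares give (3/4)^2*(e13)^2 + (-3/4)^2*(e35)^2 = 9/16*(-1) + 9/16*(+1) = 0 (each basis 2-blade squares to minus the product of its generators' squares); cross terms between blades sharing an index anticommute and cancel. So B^2 = 0.
Answer: null-rotation, certificate B^2 = 0. B^2 = 0 is basis-independent, so its sign is the whole story.


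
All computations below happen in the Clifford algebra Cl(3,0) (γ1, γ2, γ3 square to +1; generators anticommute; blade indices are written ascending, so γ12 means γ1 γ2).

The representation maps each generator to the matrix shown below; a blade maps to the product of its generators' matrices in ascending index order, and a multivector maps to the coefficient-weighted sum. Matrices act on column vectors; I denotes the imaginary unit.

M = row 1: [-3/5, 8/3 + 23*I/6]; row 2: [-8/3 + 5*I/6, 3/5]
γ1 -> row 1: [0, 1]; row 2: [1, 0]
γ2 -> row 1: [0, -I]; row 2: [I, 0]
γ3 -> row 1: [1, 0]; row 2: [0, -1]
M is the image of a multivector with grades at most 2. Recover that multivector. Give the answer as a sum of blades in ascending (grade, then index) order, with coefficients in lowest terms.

Method: 1, rho(γ1), rho(γ2), rho(γ3) form a trace-orthogonal basis of the 2x2 complex matrices (tr(X Y) = 2 if X = Y, else 0), so M = m0*1 + m1*rho(γ1) + m2*rho(γ2) + m3*rho(γ3) with m0 = tr(M)/2 = 0, m1 = tr(M rho(γ1))/2 = 7*I/3, m2 = tr(M rho(γ2))/2 = -3/2 + 8*I/3, m3 = tr(M rho(γ3))/2 = -3/5.
Multiplying table entries, the bivector images are rho(γ12) = I*rho(γ3), rho(γ13) = -I*rho(γ2), rho(γ23) = I*rho(γ1); with real blade coefficients the real parts of m0..m3 are the coefficients of 1, γ1, γ2, γ3 and the imaginary parts give the bivectors (γ23: Im m1, γ13: -Im m2, γ12: Im m3).
Answer: -3/2*γ2 - 3/5*γ3 - 8/3*γ13 + 7/3*γ23


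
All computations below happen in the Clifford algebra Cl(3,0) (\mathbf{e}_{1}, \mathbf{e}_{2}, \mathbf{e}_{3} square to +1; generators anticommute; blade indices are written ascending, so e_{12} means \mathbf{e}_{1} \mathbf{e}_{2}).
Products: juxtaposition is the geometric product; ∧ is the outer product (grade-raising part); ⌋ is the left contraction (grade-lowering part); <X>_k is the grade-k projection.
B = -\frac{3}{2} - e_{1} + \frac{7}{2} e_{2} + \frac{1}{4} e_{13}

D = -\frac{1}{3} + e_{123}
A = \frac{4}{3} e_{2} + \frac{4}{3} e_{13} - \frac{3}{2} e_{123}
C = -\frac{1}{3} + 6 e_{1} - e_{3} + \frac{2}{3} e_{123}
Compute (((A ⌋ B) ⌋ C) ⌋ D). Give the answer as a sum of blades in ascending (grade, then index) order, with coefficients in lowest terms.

step 1: \frac{13}{3}
step 2: -\frac{13}{9} + 26 e_{1} - \frac{13}{3} e_{3} + \frac{26}{9} e_{123}
step 3: -\frac{65}{27} - \frac{13}{3} e_{12} + 26 e_{23} - \frac{13}{9} e_{123}
Answer: -\frac{65}{27} - \frac{13}{3} e_{12} + 26 e_{23} - \frac{13}{9} e_{123}


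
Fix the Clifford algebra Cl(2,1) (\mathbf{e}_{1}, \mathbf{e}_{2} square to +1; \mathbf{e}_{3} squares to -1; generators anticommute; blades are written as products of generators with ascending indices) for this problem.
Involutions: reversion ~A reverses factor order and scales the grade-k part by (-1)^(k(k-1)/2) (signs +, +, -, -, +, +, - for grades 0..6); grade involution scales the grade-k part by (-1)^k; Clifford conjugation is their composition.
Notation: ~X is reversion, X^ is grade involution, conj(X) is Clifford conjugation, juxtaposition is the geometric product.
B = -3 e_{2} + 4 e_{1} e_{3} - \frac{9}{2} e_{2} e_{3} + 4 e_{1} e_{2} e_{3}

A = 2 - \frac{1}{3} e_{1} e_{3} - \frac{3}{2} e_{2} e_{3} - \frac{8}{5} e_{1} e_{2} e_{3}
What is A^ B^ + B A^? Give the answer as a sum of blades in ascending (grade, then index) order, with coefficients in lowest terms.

first term: -\frac{59}{60} - \frac{6}{5} e_{1} - \frac{26}{15} e_{2} + \frac{9}{2} e_{3} + \frac{15}{2} e_{1} e_{2} + \frac{16}{5} e_{1} e_{3} - 9 e_{2} e_{3} - 7 e_{1} e_{2} e_{3}
second term: \frac{709}{60} - \frac{66}{5} e_{1} - \frac{166}{15} e_{2} + \frac{9}{2} e_{3} - \frac{15}{2} e_{1} e_{2} + \frac{64}{5} e_{1} e_{3} - 9 e_{2} e_{3} + 7 e_{1} e_{2} e_{3}
Answer: \frac{65}{6} - \frac{72}{5} e_{1} - \frac{64}{5} e_{2} + 9 e_{3} + 16 e_{1} e_{3} - 18 e_{2} e_{3}


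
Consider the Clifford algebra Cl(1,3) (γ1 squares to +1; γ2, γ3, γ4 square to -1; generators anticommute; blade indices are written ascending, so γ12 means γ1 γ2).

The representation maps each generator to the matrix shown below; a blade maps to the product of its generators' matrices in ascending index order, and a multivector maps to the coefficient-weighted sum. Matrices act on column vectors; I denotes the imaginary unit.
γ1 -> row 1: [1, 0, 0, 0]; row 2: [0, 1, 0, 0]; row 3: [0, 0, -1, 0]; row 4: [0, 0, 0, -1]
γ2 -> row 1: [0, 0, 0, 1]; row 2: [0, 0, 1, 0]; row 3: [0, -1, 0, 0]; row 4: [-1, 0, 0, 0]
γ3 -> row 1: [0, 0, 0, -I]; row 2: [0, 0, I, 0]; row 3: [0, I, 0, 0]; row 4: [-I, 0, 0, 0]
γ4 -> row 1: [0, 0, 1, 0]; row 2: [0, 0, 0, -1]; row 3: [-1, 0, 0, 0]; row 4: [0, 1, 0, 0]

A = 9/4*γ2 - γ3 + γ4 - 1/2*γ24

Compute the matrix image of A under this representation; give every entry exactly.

Bivector images (products of the table entries): rho(γ24) = rho(γ2)rho(γ4) = row 1: [0, 1, 0, 0]; row 2: [-1, 0, 0, 0]; row 3: [0, 0, 0, 1]; row 4: [0, 0, -1, 0].
M = (9/4)*rho(γ2) + (-1)*rho(γ3) + (1)*rho(γ4) + (-1/2)*rho(γ24), summed entrywise:
Answer: row 1: [0, -1/2, 1, 9/4 + I]; row 2: [1/2, 0, 9/4 - I, -1]; row 3: [-1, -9/4 - I, 0, -1/2]; row 4: [-9/4 + I, 1, 1/2, 0]


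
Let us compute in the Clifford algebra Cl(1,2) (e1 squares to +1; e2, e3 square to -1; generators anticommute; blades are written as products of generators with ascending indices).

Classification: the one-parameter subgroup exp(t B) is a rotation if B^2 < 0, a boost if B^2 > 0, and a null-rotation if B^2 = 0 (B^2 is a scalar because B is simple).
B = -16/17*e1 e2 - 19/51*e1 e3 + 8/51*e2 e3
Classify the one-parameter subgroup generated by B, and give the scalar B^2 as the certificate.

B^2 term by term: the squares give (-16/17)^2*(e1 e2)^2 + (-19/51)^2*(e1 e3)^2 + (8/51)^2*(e2 e3)^2 = 256/289*(+1) + 361/2601*(+1) + 64/2601*(-1) = 1 (each basis 2-blade squares to minus the product of its generators' squares); cross terms between blades sharing an index anticommute and cancel. So B^2 = 1.
Answer: boost, certificate B^2 = 1. No conjugation can change B^2 = 1; the sign gives the class.


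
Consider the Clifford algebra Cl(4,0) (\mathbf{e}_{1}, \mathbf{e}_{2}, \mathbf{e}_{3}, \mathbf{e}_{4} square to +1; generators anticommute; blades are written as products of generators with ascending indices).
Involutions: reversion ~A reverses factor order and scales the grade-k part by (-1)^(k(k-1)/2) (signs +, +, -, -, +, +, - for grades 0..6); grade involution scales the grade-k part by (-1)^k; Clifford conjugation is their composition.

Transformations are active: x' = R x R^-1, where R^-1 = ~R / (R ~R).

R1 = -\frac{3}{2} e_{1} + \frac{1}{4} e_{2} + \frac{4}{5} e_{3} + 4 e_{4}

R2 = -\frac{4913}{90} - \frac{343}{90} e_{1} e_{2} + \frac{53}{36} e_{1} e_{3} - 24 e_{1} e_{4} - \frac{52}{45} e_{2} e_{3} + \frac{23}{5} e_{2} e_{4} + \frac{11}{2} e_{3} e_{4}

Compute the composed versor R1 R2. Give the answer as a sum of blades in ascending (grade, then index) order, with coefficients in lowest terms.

Distribute over the terms of R1 (each basis-blade product reordered to ascending indices, repeated generators contracted through their squares):
(-\frac{3}{2} e_{1}) R2 = \frac{4913}{60} e_{1} + \frac{343}{60} e_{2} - \frac{53}{24} e_{3} + 36 e_{4} + \frac{26}{15} e_{1} e_{2} e_{3} - \frac{69}{10} e_{1} e_{2} e_{4} - \frac{33}{4} e_{1} e_{3} e_{4}
(\frac{1}{4} e_{2}) R2 = \frac{343}{360} e_{1} - \frac{4913}{360} e_{2} - \frac{13}{45} e_{3} + \frac{23}{20} e_{4} - \frac{53}{144} e_{1} e_{2} e_{3} + 6 e_{1} e_{2} e_{4} + \frac{11}{8} e_{2} e_{3} e_{4}
(\frac{4}{5} e_{3}) R2 = -\frac{53}{45} e_{1} + \frac{208}{225} e_{2} - \frac{9826}{225} e_{3} + \frac{22}{5} e_{4} - \frac{686}{225} e_{1} e_{2} e_{3} + \frac{96}{5} e_{1} e_{3} e_{4} - \frac{92}{25} e_{2} e_{3} e_{4}
(4 e_{4}) R2 = 96 e_{1} - \frac{92}{5} e_{2} - 22 e_{3} - \frac{9826}{45} e_{4} - \frac{686}{45} e_{1} e_{2} e_{4} + \frac{53}{9} e_{1} e_{3} e_{4} - \frac{208}{45} e_{2} e_{3} e_{4}
Summing the partial products and collecting blades:
Answer: \frac{21319}{120} e_{1} - \frac{45731}{1800} e_{2} - \frac{40901}{600} e_{3} - \frac{6365}{36} e_{4} - \frac{6061}{3600} e_{1} e_{2} e_{3} - \frac{1453}{90} e_{1} e_{2} e_{4} + \frac{3031}{180} e_{1} e_{3} e_{4} - \frac{12469}{1800} e_{2} e_{3} e_{4}


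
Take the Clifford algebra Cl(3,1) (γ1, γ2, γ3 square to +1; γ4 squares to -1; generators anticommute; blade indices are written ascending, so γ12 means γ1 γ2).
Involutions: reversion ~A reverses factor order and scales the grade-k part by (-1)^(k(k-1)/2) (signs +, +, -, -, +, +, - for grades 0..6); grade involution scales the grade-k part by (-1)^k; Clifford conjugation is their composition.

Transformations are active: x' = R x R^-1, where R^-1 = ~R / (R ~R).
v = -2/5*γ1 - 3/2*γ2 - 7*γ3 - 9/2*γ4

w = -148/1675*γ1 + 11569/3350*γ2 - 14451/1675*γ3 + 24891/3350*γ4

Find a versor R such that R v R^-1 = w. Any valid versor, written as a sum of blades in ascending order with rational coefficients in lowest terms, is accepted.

Sketch: the shared square 779/25 makes R = v + w = -818/1675*γ1 + 3272/1675*γ2 - 26176/1675*γ3 + 4908/1675*γ4 the natural versor; its sandwich fixes that direction, negates (v - w)/2, and sends v to w.
Answer: -818/1675*γ1 + 3272/1675*γ2 - 26176/1675*γ3 + 4908/1675*γ4


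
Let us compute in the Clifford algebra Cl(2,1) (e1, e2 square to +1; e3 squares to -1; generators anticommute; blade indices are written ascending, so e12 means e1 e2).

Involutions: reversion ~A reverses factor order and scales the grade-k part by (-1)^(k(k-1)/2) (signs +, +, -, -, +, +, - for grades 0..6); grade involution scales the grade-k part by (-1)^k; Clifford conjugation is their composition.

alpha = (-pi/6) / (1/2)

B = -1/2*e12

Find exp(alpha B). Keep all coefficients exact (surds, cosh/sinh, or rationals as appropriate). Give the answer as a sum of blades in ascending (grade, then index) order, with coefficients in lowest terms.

B^2 = (-1/2)^2*(e12)^2 = 1/4*(-1) = -1/4 (a basis 2-blade squares to minus the product of its generators' squares).
B^2 = -1/4 — B^2 < 0, so the exponential closes trigonometrically: l = 1/2, alpha*l = -pi/6, so exp(alpha B) = cos(-pi/6) + (sin(-pi/6)/(1/2))*B = sqrt(3)/2 + (-1)*B.
Answer: sqrt(3)/2 + 1/2*e12


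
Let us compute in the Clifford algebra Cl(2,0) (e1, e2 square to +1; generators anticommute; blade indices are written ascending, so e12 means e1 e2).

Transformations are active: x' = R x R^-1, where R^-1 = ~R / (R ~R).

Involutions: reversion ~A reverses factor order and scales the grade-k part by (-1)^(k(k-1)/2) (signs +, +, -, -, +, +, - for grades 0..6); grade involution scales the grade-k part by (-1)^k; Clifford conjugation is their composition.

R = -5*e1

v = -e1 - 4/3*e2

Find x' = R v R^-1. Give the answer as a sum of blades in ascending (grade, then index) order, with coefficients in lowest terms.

~R = -5*e1, and R ~R = 25, so R^-1 = ~R / (25).
R v = 5 + 20/3*e12
Answer: -e1 + 4/3*e2


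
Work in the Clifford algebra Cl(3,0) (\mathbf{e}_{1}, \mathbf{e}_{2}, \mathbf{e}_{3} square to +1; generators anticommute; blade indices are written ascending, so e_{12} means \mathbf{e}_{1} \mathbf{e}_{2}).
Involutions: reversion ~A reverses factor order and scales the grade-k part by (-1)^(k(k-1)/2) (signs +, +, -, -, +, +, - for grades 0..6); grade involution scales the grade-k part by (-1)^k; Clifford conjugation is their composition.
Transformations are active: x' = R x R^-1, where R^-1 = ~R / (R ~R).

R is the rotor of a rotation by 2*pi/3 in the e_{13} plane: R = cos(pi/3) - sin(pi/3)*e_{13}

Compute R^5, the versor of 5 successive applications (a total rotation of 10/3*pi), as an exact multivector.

Because a rotor carries half the rotation angle, composing 5 copies of this e_{13}-plane rotor multiplies the phase: 5*(pi/3) = \frac{5 \pi}{3}, hence R^5 = cos(\frac{5 \pi}{3}) - sin(\frac{5 \pi}{3})*e_{13}.
cos(\frac{5 \pi}{3}) = \frac{1}{2} and sin(\frac{5 \pi}{3}) = - \frac{\sqrt{3}}{2}, so R^5 = \frac{1}{2} + \frac{\sqrt{3}}{2} e_{13}. The net rotation is 4/3*pi (after discarding 1 full turn, each of which contributes a factor -1 to the rotor); the rotor keeps the half-angle phase exactly.
Answer: \frac{1}{2} + \frac{\sqrt{3}}{2} e_{13}


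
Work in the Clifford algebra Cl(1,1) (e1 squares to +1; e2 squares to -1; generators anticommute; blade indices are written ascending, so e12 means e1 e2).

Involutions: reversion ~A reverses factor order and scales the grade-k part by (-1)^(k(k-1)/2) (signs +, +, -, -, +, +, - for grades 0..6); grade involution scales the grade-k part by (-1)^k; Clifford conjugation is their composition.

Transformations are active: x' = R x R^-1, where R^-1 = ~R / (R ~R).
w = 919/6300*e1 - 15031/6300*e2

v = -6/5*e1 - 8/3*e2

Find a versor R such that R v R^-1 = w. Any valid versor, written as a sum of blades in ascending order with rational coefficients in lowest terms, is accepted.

R = v + w = -6641/6300*e1 - 31831/6300*e2 works: the equal norms (-1276/225) guarantee its sandwich swaps v into w.
Answer: -6641/6300*e1 - 31831/6300*e2


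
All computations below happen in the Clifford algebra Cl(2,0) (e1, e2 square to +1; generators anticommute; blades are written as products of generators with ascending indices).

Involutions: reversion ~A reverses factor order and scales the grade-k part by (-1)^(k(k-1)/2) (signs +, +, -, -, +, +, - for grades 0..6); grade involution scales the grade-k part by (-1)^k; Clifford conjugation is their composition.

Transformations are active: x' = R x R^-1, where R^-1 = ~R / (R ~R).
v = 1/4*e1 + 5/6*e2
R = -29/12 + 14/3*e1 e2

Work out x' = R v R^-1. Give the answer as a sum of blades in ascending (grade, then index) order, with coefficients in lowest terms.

~R = -29/12 - 14/3*e1 e2, and R ~R = 3977/144, so R^-1 = ~R / (3977/144).
R v = 473/144*e1 - 229/72*e2
Answer: -39365/47724*e1 - 2201/7954*e2


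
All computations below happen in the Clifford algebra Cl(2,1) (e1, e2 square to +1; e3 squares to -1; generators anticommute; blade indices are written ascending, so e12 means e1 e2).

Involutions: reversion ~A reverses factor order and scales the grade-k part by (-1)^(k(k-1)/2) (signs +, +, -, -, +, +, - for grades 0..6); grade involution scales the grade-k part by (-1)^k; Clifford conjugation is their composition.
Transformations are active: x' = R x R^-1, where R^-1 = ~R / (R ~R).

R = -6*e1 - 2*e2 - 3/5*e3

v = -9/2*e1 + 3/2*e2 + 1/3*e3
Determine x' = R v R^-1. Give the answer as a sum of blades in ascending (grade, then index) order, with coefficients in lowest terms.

~R = -6*e1 - 2*e2 - 3/5*e3, and R ~R = 991/25, so R^-1 = ~R / (991/25).
R v = 121/5 - 18*e12 - 47/10*e13 + 7/30*e23
Answer: -5601/1982*e1 - 7813/1982*e2 - 3169/2973*e3


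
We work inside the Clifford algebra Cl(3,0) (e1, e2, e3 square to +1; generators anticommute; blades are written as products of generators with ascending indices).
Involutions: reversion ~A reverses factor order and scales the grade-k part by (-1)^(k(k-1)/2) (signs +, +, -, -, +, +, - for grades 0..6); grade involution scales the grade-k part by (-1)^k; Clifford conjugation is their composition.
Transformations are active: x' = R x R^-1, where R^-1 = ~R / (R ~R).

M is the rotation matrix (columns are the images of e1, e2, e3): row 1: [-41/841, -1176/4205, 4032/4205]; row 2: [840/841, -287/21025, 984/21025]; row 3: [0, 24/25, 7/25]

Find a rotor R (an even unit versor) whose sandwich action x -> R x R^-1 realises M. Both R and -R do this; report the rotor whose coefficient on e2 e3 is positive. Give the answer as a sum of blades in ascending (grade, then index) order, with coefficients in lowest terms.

Method: write R = a + b12*e1 e2 + b13*e1 e3 + b23*e2 e3 with a^2 + b12^2 + b13^2 + b23^2 = 1 (so R^-1 = ~R). Expanding the columns R e_j ~R gives tr M = 4a^2 - 1 and, from the antisymmetric part, M21 - M12 = -4a*b12, M13 - M31 = 4a*b13, M32 - M23 = -4a*b23.
Here tr M = 183/841, so a^2 = (1 + tr M)/4 = 256/841 and a = ±16/29. Taking a = 16/29: M21 - M12 = 5376/4205, M13 - M31 = 4032/4205, M32 - M23 = 768/841, giving b12 = -84/145, b13 = 63/145, b23 = -12/29, i.e. R = 16/29 - 84/145*e1 e2 + 63/145*e1 e3 - 12/29*e2 e3.
Its e2 e3 coefficient is negative, so report the other preimage -R.
Answer: -16/29 + 84/145*e1 e2 - 63/145*e1 e3 + 12/29*e2 e3. Recall the cover is two-to-one: with M of trace 183/841, both preimages act alike, and the stated e2 e3 sign chooses the sheet.
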